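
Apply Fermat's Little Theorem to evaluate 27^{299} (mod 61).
52

By Fermat's Little Theorem, a^(p-1) ≡ 1 (mod p) for prime p and gcd(a, p) = 1
Here p = 61, so 27^60 ≡ 1 (mod 61)
We can reduce the exponent: 299 mod 60 = 59
So 27^299 ≡ 27^59 (mod 61)
Computing: 27^59 mod 61 = 52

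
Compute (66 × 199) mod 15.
9

(66 × 199) = 13134
13134 mod 15 = 9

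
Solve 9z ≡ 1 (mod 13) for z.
9^(-1) ≡ 3 (mod 13). Verification: 9 × 3 = 27 ≡ 1 (mod 13)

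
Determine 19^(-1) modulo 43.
19^(-1) ≡ 34 (mod 43). Verification: 19 × 34 = 646 ≡ 1 (mod 43)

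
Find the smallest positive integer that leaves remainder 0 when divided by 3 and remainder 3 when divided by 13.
M = 3 × 13 = 39. M₁ = 13, y₁ ≡ 1 (mod 3). M₂ = 3, y₂ ≡ 9 (mod 13). n = 0×13×1 + 3×3×9 ≡ 3 (mod 39). The smallest positive such number is 3.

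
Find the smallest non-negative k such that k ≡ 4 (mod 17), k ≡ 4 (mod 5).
4

Using the Chinese Remainder Theorem:
M = product of moduli = 85
For equation 1: M_1 = 5, 5 ≡ 5 (mod 17), inverse of 5 mod 17 is 7 (check: 5 × 7 = 35 ≡ 1 (mod 17))
For equation 2: M_2 = 17, 17 ≡ 2 (mod 5), inverse of 17 mod 5 is 3 (check: 2 × 3 = 6 ≡ 1 (mod 5))
Combine: k ≡ Σ r_i×M_i×(M_i⁻¹ mod m_i) = 4×5×7 + 4×17×3 = 140 + 204 = 344
344 mod 85 = 4
k ≡ 4 (mod 85)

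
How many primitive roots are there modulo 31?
8

The number of primitive roots modulo p is φ(p-1) = φ(30)
φ(30) = 8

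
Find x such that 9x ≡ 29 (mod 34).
7

Since gcd(9, 34) = 1 divides 29, a solution exists.
Multiply both sides by the inverse of 9 mod 34:
  9^(-1) mod 34 = 19
  x ≡ 19 × 29 ≡ 551 ≡ 7 (mod 34)
Verification: 9 × 7 = 63 = 1 × 34 + 29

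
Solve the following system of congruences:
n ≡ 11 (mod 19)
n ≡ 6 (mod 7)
125

Using the Chinese Remainder Theorem:
M = product of moduli = 133
For equation 1: M_1 = 7, 7 ≡ 7 (mod 19), inverse of 7 mod 19 is 11 (check: 7 × 11 = 77 ≡ 1 (mod 19))
For equation 2: M_2 = 19, 19 ≡ 5 (mod 7), inverse of 19 mod 7 is 3 (check: 5 × 3 = 15 ≡ 1 (mod 7))
Combine: n ≡ Σ r_i×M_i×(M_i⁻¹ mod m_i) = 11×7×11 + 6×19×3 = 847 + 342 = 1189
1189 mod 133 = 125
n ≡ 125 (mod 133)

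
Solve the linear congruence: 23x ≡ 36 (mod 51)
6

Since gcd(23, 51) = 1 divides 36, a solution exists.
Multiply both sides by the inverse of 23 mod 51:
  23^(-1) mod 51 = 20
  x ≡ 20 × 36 ≡ 720 ≡ 6 (mod 51)
Verification: 23 × 6 = 138 = 2 × 51 + 36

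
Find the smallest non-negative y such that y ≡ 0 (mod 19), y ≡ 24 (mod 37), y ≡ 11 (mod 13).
7239

Using the Chinese Remainder Theorem:
M = product of moduli = 9139
For equation 1: M_1 = 481, 481 ≡ 6 (mod 19), inverse of 481 mod 19 is 16 (check: 6 × 16 = 96 ≡ 1 (mod 19))
For equation 2: M_2 = 247, 247 ≡ 25 (mod 37), inverse of 247 mod 37 is 3 (check: 25 × 3 = 75 ≡ 1 (mod 37))
For equation 3: M_3 = 703, 703 ≡ 1 (mod 13), inverse of 703 mod 13 is 1 (check: 1 × 1 = 1 ≡ 1 (mod 13))
Combine: y ≡ Σ r_i×M_i×(M_i⁻¹ mod m_i) = 0×481×16 + 24×247×3 + 11×703×1 = 0 + 17784 + 7733 = 25517
25517 mod 9139 = 7239
y ≡ 7239 (mod 9139)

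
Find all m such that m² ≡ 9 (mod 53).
The square roots of 9 mod 53 are 50 and 3. Verify: 50² = 2500 ≡ 9 (mod 53)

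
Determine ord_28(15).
Powers of 15 mod 28: 15^1≡15, 15^2≡1. Order = 2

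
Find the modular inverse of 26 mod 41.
26^(-1) ≡ 30 (mod 41). Verification: 26 × 30 = 780 ≡ 1 (mod 41)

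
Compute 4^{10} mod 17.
16

Using successive squaring:
Binary expansion of 10: 1010
Powers of 4 mod 17 (each is the square of the previous):
  4^1 ≡ 4 (mod 17)
  4^2 ≡ 4² = 16 ≡ 16 (mod 17)
  4^4 ≡ 16² = 256 ≡ 1 (mod 17)
  4^8 ≡ 1² = 1 ≡ 1 (mod 17)
10 = 8 + 2, so 4^10 = 4^8 × 4^2 ≡ 1 × 16 (mod 17)
Multiplying step by step:
  1 × 16 = 16 ≡ 16 (mod 17)
Result: 4^10 ≡ 16 (mod 17)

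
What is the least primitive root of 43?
3

A primitive root g modulo p has order p-1 = 42
Prime divisors of 42: [2, 3, 7]
g is a primitive root iff g^(42/q) ≢ 1 (mod 43) for each prime divisor q
Testing small values:
  g = 2: 2^21 ≡ 42, 2^14 ≡ 1, 2^6 ≡ 21 (mod 43) → 2^14 ≡ 1, not primitive root
  g = 3: 3^21 ≡ 42, 3^14 ≡ 36, 3^6 ≡ 41 (mod 43) → none is 1, primitive root!
The smallest primitive root is 3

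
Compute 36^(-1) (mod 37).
36^(-1) ≡ 36 (mod 37). Verification: 36 × 36 = 1296 ≡ 1 (mod 37)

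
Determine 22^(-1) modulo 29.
22^(-1) ≡ 4 (mod 29). Verification: 22 × 4 = 88 ≡ 1 (mod 29)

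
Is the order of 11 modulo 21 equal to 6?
Yes, ord_21(11) = 6.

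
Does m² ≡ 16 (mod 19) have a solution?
By Euler's criterion: 16^{9} ≡ 1 (mod 19). Since this equals 1, 16 is a QR.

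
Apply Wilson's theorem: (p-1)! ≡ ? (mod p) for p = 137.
By Wilson's theorem, (136)! ≡ -1 ≡ 136 (mod 137)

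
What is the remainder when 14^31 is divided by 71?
Using repeated squaring. 31 = 16 + 8 + 4 + 2 + 1 (binary 11111). Repeated squaring mod 71: 14^1 ≡ 14; 14^2 ≡ 14² = 196 ≡ 54; 14^4 ≡ 54² = 2916 ≡ 5; 14^8 ≡ 5² = 25 ≡ 25; 14^16 ≡ 25² = 625 ≡ 57. Multiply: 14^31 = 14^16 × 14^8 × 14^4 × 14^2 × 14^1 ≡ 57 × 25 × 5 × 54 × 14 (mod 71): 57 × 25 = 1425 ≡ 5; 5 × 5 = 25 ≡ 25; 25 × 54 = 1350 ≡ 1; 1 × 14 = 14 ≡ 14. So 14^31 ≡ 14 (mod 71).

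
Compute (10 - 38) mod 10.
2

(10 - 38) = -28
-28 mod 10 = 2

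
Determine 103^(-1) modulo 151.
103^(-1) ≡ 22 (mod 151). Verification: 103 × 22 = 2266 ≡ 1 (mod 151)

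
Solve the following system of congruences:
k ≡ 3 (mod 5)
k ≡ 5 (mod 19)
43

Using the Chinese Remainder Theorem:
M = product of moduli = 95
For equation 1: M_1 = 19, 19 ≡ 4 (mod 5), inverse of 19 mod 5 is 4 (check: 4 × 4 = 16 ≡ 1 (mod 5))
For equation 2: M_2 = 5, 5 ≡ 5 (mod 19), inverse of 5 mod 19 is 4 (check: 5 × 4 = 20 ≡ 1 (mod 19))
Combine: k ≡ Σ r_i×M_i×(M_i⁻¹ mod m_i) = 3×19×4 + 5×5×4 = 228 + 100 = 328
328 mod 95 = 43
k ≡ 43 (mod 95)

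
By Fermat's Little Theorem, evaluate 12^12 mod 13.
By Fermat's Little Theorem, 12^{12} ≡ 1 (mod 13) since 13 is prime and gcd(12, 13) = 1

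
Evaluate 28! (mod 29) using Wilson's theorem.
By Wilson's theorem, (28)! ≡ -1 ≡ 28 (mod 29)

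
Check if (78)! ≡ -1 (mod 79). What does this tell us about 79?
(78)! mod 79 = 78. Since this equals -1 (mod 79), Wilson confirms 79 is prime.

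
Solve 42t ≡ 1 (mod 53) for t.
24

Using Extended Euclidean Algorithm:
gcd(42, 53) = 1
Bezout coefficients: 42 × 24 + 53 × -19 = 1
So 42 × 24 ≡ 1 (mod 53)
The inverse is 24 mod 53 = 24
Verification: 42 × 24 = 1008 = 19 × 53 + 1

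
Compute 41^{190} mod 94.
79

Using successive squaring:
Binary expansion of 190: 10111110
Powers of 41 mod 94 (each is the square of the previous):
  41^1 ≡ 41 (mod 94)
  41^2 ≡ 41² = 1681 ≡ 83 (mod 94)
  41^4 ≡ 83² = 6889 ≡ 27 (mod 94)
  41^8 ≡ 27² = 729 ≡ 71 (mod 94)
  41^16 ≡ 71² = 5041 ≡ 59 (mod 94)
  41^32 ≡ 59² = 3481 ≡ 3 (mod 94)
  41^64 ≡ 3² = 9 ≡ 9 (mod 94)
  41^128 ≡ 9² = 81 ≡ 81 (mod 94)
190 = 128 + 32 + 16 + 8 + 4 + 2, so 41^190 = 41^128 × 41^32 × 41^16 × 41^8 × 41^4 × 41^2 ≡ 81 × 3 × 59 × 71 × 27 × 83 (mod 94)
Multiplying step by step:
  81 × 3 = 243 ≡ 55 (mod 94)
  55 × 59 = 3245 ≡ 49 (mod 94)
  49 × 71 = 3479 ≡ 1 (mod 94)
  1 × 27 = 27 ≡ 27 (mod 94)
  27 × 83 = 2241 ≡ 79 (mod 94)
Result: 41^190 ≡ 79 (mod 94)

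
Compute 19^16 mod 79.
Using repeated squaring. 16 = 16 (binary 10000). Repeated squaring mod 79: 19^1 ≡ 19; 19^2 ≡ 19² = 361 ≡ 45; 19^4 ≡ 45² = 2025 ≡ 50; 19^8 ≡ 50² = 2500 ≡ 51; 19^16 ≡ 51² = 2601 ≡ 73. So 19^16 ≡ 73 (mod 79).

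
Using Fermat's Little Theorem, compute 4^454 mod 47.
By Fermat: 4^{46} ≡ 1 (mod 47). 454 ≡ 40 (mod 46). So 4^{454} ≡ 4^{40} ≡ 27 (mod 47)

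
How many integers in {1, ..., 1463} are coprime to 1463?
1080

Prime factorization: 1463 = 7 × 11 × 19
Using the formula φ(n) = n × Π(1 - 1/p) for each prime factor p:
φ(1463) = 1463 × (1 - 1/7) × (1 - 1/11) × (1 - 1/19)
φ(1463) = 1080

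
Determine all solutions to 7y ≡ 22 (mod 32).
26

Since gcd(7, 32) = 1 divides 22, a solution exists.
Multiply both sides by the inverse of 7 mod 32:
  7^(-1) mod 32 = 23
  x ≡ 23 × 22 ≡ 506 ≡ 26 (mod 32)
Verification: 7 × 26 = 182 = 5 × 32 + 22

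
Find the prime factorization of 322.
2 × 7 × 23

Divide by primes starting from smallest:
322 ÷ 2 = 161
161 ÷ 7 = 23
23 ÷ 23 = 1

322 = 2 × 7 × 23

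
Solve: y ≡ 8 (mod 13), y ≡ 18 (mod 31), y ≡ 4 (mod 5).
M = 13 × 31 × 5 = 2015. M₁ = 155, y₁ ≡ 12 (mod 13). M₂ = 65, y₂ ≡ 21 (mod 31). M₃ = 403, y₃ ≡ 2 (mod 5). y = 8×155×12 + 18×65×21 + 4×403×2 ≡ 359 (mod 2015)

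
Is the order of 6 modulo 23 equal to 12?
No, the actual order is 11, not 12.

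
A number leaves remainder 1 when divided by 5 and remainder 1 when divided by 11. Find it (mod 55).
M = 5 × 11 = 55. M₁ = 11, y₁ ≡ 1 (mod 5). M₂ = 5, y₂ ≡ 9 (mod 11). z = 1×11×1 + 1×5×9 ≡ 1 (mod 55)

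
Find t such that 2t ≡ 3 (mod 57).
30

Since gcd(2, 57) = 1 divides 3, a solution exists.
Multiply both sides by the inverse of 2 mod 57:
  2^(-1) mod 57 = 29
  x ≡ 29 × 3 ≡ 87 ≡ 30 (mod 57)
Verification: 2 × 30 = 60 = 1 × 57 + 3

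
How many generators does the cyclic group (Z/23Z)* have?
10

The number of primitive roots modulo p is φ(p-1) = φ(22)
φ(22) = 10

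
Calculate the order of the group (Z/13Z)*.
12

Prime factorization: 13 = 13
Using the formula φ(n) = n × Π(1 - 1/p) for each prime factor p:
φ(13) = 13 × (1 - 1/13)
φ(13) = 12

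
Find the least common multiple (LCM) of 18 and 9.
18

First find GCD(18, 9) using the Euclidean algorithm:
18 = 2 × 9 + 0
GCD(18, 9) = 9

LCM formula: LCM(a, b) = (a × b) / GCD(a, b)
LCM(18, 9) = (18 × 9) / 9
LCM(18, 9) = 162 / 9
LCM(18, 9) = 18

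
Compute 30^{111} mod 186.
30

Using successive squaring:
Binary expansion of 111: 1101111
Powers of 30 mod 186 (each is the square of the previous):
  30^1 ≡ 30 (mod 186)
  30^2 ≡ 30² = 900 ≡ 156 (mod 186)
  30^4 ≡ 156² = 24336 ≡ 156 (mod 186)
  30^8 ≡ 156² = 24336 ≡ 156 (mod 186)
  30^16 ≡ 156² = 24336 ≡ 156 (mod 186)
  30^32 ≡ 156² = 24336 ≡ 156 (mod 186)
  30^64 ≡ 156² = 24336 ≡ 156 (mod 186)
111 = 64 + 32 + 8 + 4 + 2 + 1, so 30^111 = 30^64 × 30^32 × 30^8 × 30^4 × 30^2 × 30^1 ≡ 156 × 156 × 156 × 156 × 156 × 30 (mod 186)
Multiplying step by step:
  156 × 156 = 24336 ≡ 156 (mod 186)
  156 × 156 = 24336 ≡ 156 (mod 186)
  156 × 156 = 24336 ≡ 156 (mod 186)
  156 × 156 = 24336 ≡ 156 (mod 186)
  156 × 30 = 4680 ≡ 30 (mod 186)
Result: 30^111 ≡ 30 (mod 186)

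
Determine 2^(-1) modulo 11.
2^(-1) ≡ 6 (mod 11). Verification: 2 × 6 = 12 ≡ 1 (mod 11)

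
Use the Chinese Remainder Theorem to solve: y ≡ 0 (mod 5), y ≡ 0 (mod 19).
0

Using the Chinese Remainder Theorem:
M = product of moduli = 95
For equation 1: M_1 = 19, 19 ≡ 4 (mod 5), inverse of 19 mod 5 is 4 (check: 4 × 4 = 16 ≡ 1 (mod 5))
For equation 2: M_2 = 5, 5 ≡ 5 (mod 19), inverse of 5 mod 19 is 4 (check: 5 × 4 = 20 ≡ 1 (mod 19))
Combine: y ≡ Σ r_i×M_i×(M_i⁻¹ mod m_i) = 0×19×4 + 0×5×4 = 0 + 0 = 0
0 mod 95 = 0
y ≡ 0 (mod 95)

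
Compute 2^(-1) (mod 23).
2^(-1) ≡ 12 (mod 23). Verification: 2 × 12 = 24 ≡ 1 (mod 23)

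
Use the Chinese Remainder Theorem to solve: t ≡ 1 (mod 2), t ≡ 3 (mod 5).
M = 2 × 5 = 10. M₁ = 5, y₁ ≡ 1 (mod 2). M₂ = 2, y₂ ≡ 3 (mod 5). t = 1×5×1 + 3×2×3 ≡ 3 (mod 10)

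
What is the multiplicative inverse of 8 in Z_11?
7

Using Extended Euclidean Algorithm:
gcd(8, 11) = 1
Bezout coefficients: 8 × -4 + 11 × 3 = 1
So 8 × -4 ≡ 1 (mod 11)
The inverse is -4 mod 11 = 7
Verification: 8 × 7 = 56 = 5 × 11 + 1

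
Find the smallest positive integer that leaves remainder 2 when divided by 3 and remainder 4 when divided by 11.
M = 3 × 11 = 33. M₁ = 11, y₁ ≡ 2 (mod 3). M₂ = 3, y₂ ≡ 4 (mod 11). y = 2×11×2 + 4×3×4 ≡ 26 (mod 33). The smallest positive such number is 26.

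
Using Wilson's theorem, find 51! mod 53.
(52)! = (51)! × (52) ≡ -1 (mod 53). So (51)! ≡ -1 × (52)^(-1) ≡ (-1)×(-1) = 1 (mod 53)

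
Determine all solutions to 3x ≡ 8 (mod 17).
14

Since gcd(3, 17) = 1 divides 8, a solution exists.
Multiply both sides by the inverse of 3 mod 17:
  3^(-1) mod 17 = 6
  x ≡ 6 × 8 ≡ 48 ≡ 14 (mod 17)
Verification: 3 × 14 = 42 = 2 × 17 + 8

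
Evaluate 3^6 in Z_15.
6 = 4 + 2 (binary 110). Repeated squaring mod 15: 3^1 ≡ 3; 3^2 ≡ 3² = 9 ≡ 9; 3^4 ≡ 9² = 81 ≡ 6. Multiply: 3^6 = 3^4 × 3^2 ≡ 6 × 9 (mod 15): 6 × 9 = 54 ≡ 9. So 3^6 ≡ 9 (mod 15).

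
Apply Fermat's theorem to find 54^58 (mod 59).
By Fermat's Little Theorem, 54^{58} ≡ 1 (mod 59) since 59 is prime and gcd(54, 59) = 1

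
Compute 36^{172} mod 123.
57

Using successive squaring:
Binary expansion of 172: 10101100
Powers of 36 mod 123 (each is the square of the previous):
  36^1 ≡ 36 (mod 123)
  36^2 ≡ 36² = 1296 ≡ 66 (mod 123)
  36^4 ≡ 66² = 4356 ≡ 51 (mod 123)
  36^8 ≡ 51² = 2601 ≡ 18 (mod 123)
  36^16 ≡ 18² = 324 ≡ 78 (mod 123)
  36^32 ≡ 78² = 6084 ≡ 57 (mod 123)
  36^64 ≡ 57² = 3249 ≡ 51 (mod 123)
  36^128 ≡ 51² = 2601 ≡ 18 (mod 123)
172 = 128 + 32 + 8 + 4, so 36^172 = 36^128 × 36^32 × 36^8 × 36^4 ≡ 18 × 57 × 18 × 51 (mod 123)
Multiplying step by step:
  18 × 57 = 1026 ≡ 42 (mod 123)
  42 × 18 = 756 ≡ 18 (mod 123)
  18 × 51 = 918 ≡ 57 (mod 123)
Result: 36^172 ≡ 57 (mod 123)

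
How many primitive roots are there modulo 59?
Number of primitive roots mod 59 = φ(58) = 28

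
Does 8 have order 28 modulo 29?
p - 1 = 28 has prime divisors 2, 7. Check 8^(28/q) mod 29 for each: 8^(28/2) = 8^14 ≡ 28, 8^(28/7) = 8^4 ≡ 7 (mod 29). None of these is 1, so 8 has order 28 = φ(29), so it is a primitive root mod 29.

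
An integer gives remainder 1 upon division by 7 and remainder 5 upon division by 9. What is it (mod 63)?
M = 7 × 9 = 63. M₁ = 9, y₁ ≡ 4 (mod 7). M₂ = 7, y₂ ≡ 4 (mod 9). z = 1×9×4 + 5×7×4 ≡ 50 (mod 63). The smallest positive such number is 50.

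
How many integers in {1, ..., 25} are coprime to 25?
20

Prime factorization: 25 = 5^2
Using the formula φ(n) = n × Π(1 - 1/p) for each prime factor p:
φ(25) = 25 × (1 - 1/5)
φ(25) = 20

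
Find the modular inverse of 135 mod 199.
135^(-1) ≡ 171 (mod 199). Verification: 135 × 171 = 23085 ≡ 1 (mod 199)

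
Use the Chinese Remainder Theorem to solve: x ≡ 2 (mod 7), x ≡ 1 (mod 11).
23

Using the Chinese Remainder Theorem:
M = product of moduli = 77
For equation 1: M_1 = 11, 11 ≡ 4 (mod 7), inverse of 11 mod 7 is 2 (check: 4 × 2 = 8 ≡ 1 (mod 7))
For equation 2: M_2 = 7, 7 ≡ 7 (mod 11), inverse of 7 mod 11 is 8 (check: 7 × 8 = 56 ≡ 1 (mod 11))
Combine: x ≡ Σ r_i×M_i×(M_i⁻¹ mod m_i) = 2×11×2 + 1×7×8 = 44 + 56 = 100
100 mod 77 = 23
x ≡ 23 (mod 77)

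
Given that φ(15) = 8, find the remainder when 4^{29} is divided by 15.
By Euler: 4^{8} ≡ 1 (mod 15) since gcd(4, 15) = 1. 29 = 3×8 + 5. So 4^{29} ≡ 4^{5} ≡ 4 (mod 15)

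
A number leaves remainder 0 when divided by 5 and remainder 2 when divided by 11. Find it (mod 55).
M = 5 × 11 = 55. M₁ = 11, y₁ ≡ 1 (mod 5). M₂ = 5, y₂ ≡ 9 (mod 11). t = 0×11×1 + 2×5×9 ≡ 35 (mod 55)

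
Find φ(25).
20

Prime factorization: 25 = 5^2
Using the formula φ(n) = n × Π(1 - 1/p) for each prime factor p:
φ(25) = 25 × (1 - 1/5)
φ(25) = 20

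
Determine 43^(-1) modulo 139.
43^(-1) ≡ 97 (mod 139). Verification: 43 × 97 = 4171 ≡ 1 (mod 139)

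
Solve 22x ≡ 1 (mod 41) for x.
22^(-1) ≡ 28 (mod 41). Verification: 22 × 28 = 616 ≡ 1 (mod 41)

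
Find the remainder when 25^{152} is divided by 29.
By Fermat: 25^{28} ≡ 1 (mod 29). 152 = 5×28 + 12. So 25^{152} ≡ 25^{12} ≡ 20 (mod 29)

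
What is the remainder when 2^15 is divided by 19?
Using repeated squaring. 15 = 8 + 4 + 2 + 1 (binary 1111). Repeated squaring mod 19: 2^1 ≡ 2; 2^2 ≡ 2² = 4 ≡ 4; 2^4 ≡ 4² = 16 ≡ 16; 2^8 ≡ 16² = 256 ≡ 9. Multiply: 2^15 = 2^8 × 2^4 × 2^2 × 2^1 ≡ 9 × 16 × 4 × 2 (mod 19): 9 × 16 = 144 ≡ 11; 11 × 4 = 44 ≡ 6; 6 × 2 = 12 ≡ 12. So 2^15 ≡ 12 (mod 19).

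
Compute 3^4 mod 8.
4 = 4 (binary 100). Repeated squaring mod 8: 3^1 ≡ 3; 3^2 ≡ 3² = 9 ≡ 1; 3^4 ≡ 1² = 1 ≡ 1. So 3^4 ≡ 1 (mod 8).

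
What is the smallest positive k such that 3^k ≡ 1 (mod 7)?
Powers of 3 mod 7: 3^1≡3, 3^2≡2, 3^3≡6, 3^4≡4, 3^5≡5, 3^6≡1. Order = 6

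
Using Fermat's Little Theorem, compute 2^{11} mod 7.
4

By Fermat's Little Theorem, a^(p-1) ≡ 1 (mod p) for prime p and gcd(a, p) = 1
Here p = 7, so 2^6 ≡ 1 (mod 7)
We can reduce the exponent: 11 mod 6 = 5
So 2^11 ≡ 2^5 (mod 7)
Computing: 2^5 mod 7 = 4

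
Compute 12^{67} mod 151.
141

Using successive squaring:
Binary expansion of 67: 1000011
Powers of 12 mod 151 (each is the square of the previous):
  12^1 ≡ 12 (mod 151)
  12^2 ≡ 12² = 144 ≡ 144 (mod 151)
  12^4 ≡ 144² = 20736 ≡ 49 (mod 151)
  12^8 ≡ 49² = 2401 ≡ 136 (mod 151)
  12^16 ≡ 136² = 18496 ≡ 74 (mod 151)
  12^32 ≡ 74² = 5476 ≡ 40 (mod 151)
  12^64 ≡ 40² = 1600 ≡ 90 (mod 151)
67 = 64 + 2 + 1, so 12^67 = 12^64 × 12^2 × 12^1 ≡ 90 × 144 × 12 (mod 151)
Multiplying step by step:
  90 × 144 = 12960 ≡ 125 (mod 151)
  125 × 12 = 1500 ≡ 141 (mod 151)
Result: 12^67 ≡ 141 (mod 151)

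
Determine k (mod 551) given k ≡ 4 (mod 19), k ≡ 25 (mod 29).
460

Using the Chinese Remainder Theorem:
M = product of moduli = 551
For equation 1: M_1 = 29, 29 ≡ 10 (mod 19), inverse of 29 mod 19 is 2 (check: 10 × 2 = 20 ≡ 1 (mod 19))
For equation 2: M_2 = 19, 19 ≡ 19 (mod 29), inverse of 19 mod 29 is 26 (check: 19 × 26 = 494 ≡ 1 (mod 29))
Combine: k ≡ Σ r_i×M_i×(M_i⁻¹ mod m_i) = 4×29×2 + 25×19×26 = 232 + 12350 = 12582
12582 mod 551 = 460
k ≡ 460 (mod 551)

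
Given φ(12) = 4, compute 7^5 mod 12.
By Euler: 7^{4} ≡ 1 (mod 12) since gcd(7, 12) = 1. 5 = 1×4 + 1. So 7^{5} ≡ 7^{1} ≡ 7 (mod 12)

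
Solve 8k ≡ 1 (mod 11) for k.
8^(-1) ≡ 7 (mod 11). Verification: 8 × 7 = 56 ≡ 1 (mod 11)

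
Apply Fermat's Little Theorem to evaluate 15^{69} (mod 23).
17

By Fermat's Little Theorem, a^(p-1) ≡ 1 (mod p) for prime p and gcd(a, p) = 1
Here p = 23, so 15^22 ≡ 1 (mod 23)
We can reduce the exponent: 69 mod 22 = 3
So 15^69 ≡ 15^3 (mod 23)
Computing: 15^3 mod 23 = 17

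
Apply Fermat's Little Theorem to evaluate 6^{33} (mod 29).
4

By Fermat's Little Theorem, a^(p-1) ≡ 1 (mod p) for prime p and gcd(a, p) = 1
Here p = 29, so 6^28 ≡ 1 (mod 29)
We can reduce the exponent: 33 mod 28 = 5
So 6^33 ≡ 6^5 (mod 29)
Computing: 6^5 mod 29 = 4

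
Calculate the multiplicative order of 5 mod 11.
Powers of 5 mod 11: 5^1≡5, 5^2≡3, 5^3≡4, 5^4≡9, 5^5≡1. Order = 5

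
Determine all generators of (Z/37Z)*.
Primitive roots mod 37: {2, 5, 13, 15, 17, 18, 19, 20, 22, 24, 32, 35}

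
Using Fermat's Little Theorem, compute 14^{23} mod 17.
6

By Fermat's Little Theorem, a^(p-1) ≡ 1 (mod p) for prime p and gcd(a, p) = 1
Here p = 17, so 14^16 ≡ 1 (mod 17)
We can reduce the exponent: 23 mod 16 = 7
So 14^23 ≡ 14^7 (mod 17)
Computing: 14^7 mod 17 = 6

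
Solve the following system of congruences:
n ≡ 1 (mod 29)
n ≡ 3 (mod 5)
88

Using the Chinese Remainder Theorem:
M = product of moduli = 145
For equation 1: M_1 = 5, 5 ≡ 5 (mod 29), inverse of 5 mod 29 is 6 (check: 5 × 6 = 30 ≡ 1 (mod 29))
For equation 2: M_2 = 29, 29 ≡ 4 (mod 5), inverse of 29 mod 5 is 4 (check: 4 × 4 = 16 ≡ 1 (mod 5))
Combine: n ≡ Σ r_i×M_i×(M_i⁻¹ mod m_i) = 1×5×6 + 3×29×4 = 30 + 348 = 378
378 mod 145 = 88
n ≡ 88 (mod 145)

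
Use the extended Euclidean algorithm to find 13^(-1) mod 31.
Extended GCD: 13(12) + 31(-5) = 1. So 13^(-1) ≡ 12 ≡ 12 (mod 31). Verify: 13 × 12 = 156 ≡ 1 (mod 31)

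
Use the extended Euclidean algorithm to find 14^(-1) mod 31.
Extended GCD: 14(-11) + 31(5) = 1. So 14^(-1) ≡ 20 ≡ 20 (mod 31). Verify: 14 × 20 = 280 ≡ 1 (mod 31)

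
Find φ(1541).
1452

Prime factorization: 1541 = 23 × 67
Using the formula φ(n) = n × Π(1 - 1/p) for each prime factor p:
φ(1541) = 1541 × (1 - 1/23) × (1 - 1/67)
φ(1541) = 1452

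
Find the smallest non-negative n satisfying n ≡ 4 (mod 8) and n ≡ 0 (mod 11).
M = 8 × 11 = 88. M₁ = 11, y₁ ≡ 3 (mod 8). M₂ = 8, y₂ ≡ 7 (mod 11). n = 4×11×3 + 0×8×7 ≡ 44 (mod 88)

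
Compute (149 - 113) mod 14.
8

(149 - 113) = 36
36 mod 14 = 8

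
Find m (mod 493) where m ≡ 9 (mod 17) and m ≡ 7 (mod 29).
M = 17 × 29 = 493. M₁ = 29, y₁ ≡ 10 (mod 17). M₂ = 17, y₂ ≡ 12 (mod 29). m = 9×29×10 + 7×17×12 ≡ 94 (mod 493)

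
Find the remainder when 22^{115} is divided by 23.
By Fermat: 22^{22} ≡ 1 (mod 23). 115 = 5×22 + 5. So 22^{115} ≡ 22^{5} ≡ 22 (mod 23)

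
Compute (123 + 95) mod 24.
2

(123 + 95) = 218
218 mod 24 = 2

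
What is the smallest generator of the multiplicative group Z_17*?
p - 1 = 16 has prime divisors 2. h is a primitive root mod 17 iff h^(16/q) ≢ 1 (mod 17) for each such q.
h = 2: 2^8 ≡ 1 (mod 17); 2^8 ≡ 1, so not a primitive root.
h = 3: 3^8 ≡ 16 (mod 17); none is 1, so 3 has order 16 and is a primitive root.
The smallest primitive root mod 17 is g = 3.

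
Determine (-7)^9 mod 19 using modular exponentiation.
(-7) ≡ 12 (mod 19). 9 = 8 + 1 (binary 1001). Repeated squaring mod 19: 12^1 ≡ 12; 12^2 ≡ 12² = 144 ≡ 11; 12^4 ≡ 11² = 121 ≡ 7; 12^8 ≡ 7² = 49 ≡ 11. Multiply: (-7)^9 ≡ 12^8 × 12^1 ≡ 11 × 12 (mod 19): 11 × 12 = 132 ≡ 18. So (-7)^9 ≡ 18 (mod 19).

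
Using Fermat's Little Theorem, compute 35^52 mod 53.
By Fermat's Little Theorem, 35^{52} ≡ 1 (mod 53) since 53 is prime and gcd(35, 53) = 1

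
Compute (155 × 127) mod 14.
1

(155 × 127) = 19685
19685 mod 14 = 1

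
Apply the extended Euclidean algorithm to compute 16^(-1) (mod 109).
Extended GCD: 16(-34) + 109(5) = 1. So 16^(-1) ≡ 75 ≡ 75 (mod 109). Verify: 16 × 75 = 1200 ≡ 1 (mod 109)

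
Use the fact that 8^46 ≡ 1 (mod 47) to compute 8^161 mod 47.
By Fermat: 8^{46} ≡ 1 (mod 47). 161 = 3×46 + 23. So 8^{161} ≡ 8^{23} ≡ 1 (mod 47)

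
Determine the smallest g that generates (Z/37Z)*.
2

A primitive root g modulo p has order p-1 = 36
Prime divisors of 36: [2, 3]
g is a primitive root iff g^(36/q) ≢ 1 (mod 37) for each prime divisor q
Testing small values:
  g = 2: 2^18 ≡ 36, 2^12 ≡ 26 (mod 37) → none is 1, primitive root!
The smallest primitive root is 2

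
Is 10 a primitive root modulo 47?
p - 1 = 46 has prime divisors 2, 23. Check 10^(46/q) mod 47 for each: 10^(46/2) = 10^23 ≡ 46, 10^(46/23) = 10^2 ≡ 6 (mod 47). None of these is 1, so 10 has order 46 = φ(47), so it is a primitive root mod 47.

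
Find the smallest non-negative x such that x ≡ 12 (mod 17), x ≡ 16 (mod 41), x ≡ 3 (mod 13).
2681

Using the Chinese Remainder Theorem:
M = product of moduli = 9061
For equation 1: M_1 = 533, 533 ≡ 6 (mod 17), inverse of 533 mod 17 is 3 (check: 6 × 3 = 18 ≡ 1 (mod 17))
For equation 2: M_2 = 221, 221 ≡ 16 (mod 41), inverse of 221 mod 41 is 18 (check: 16 × 18 = 288 ≡ 1 (mod 41))
For equation 3: M_3 = 697, 697 ≡ 8 (mod 13), inverse of 697 mod 13 is 5 (check: 8 × 5 = 40 ≡ 1 (mod 13))
Combine: x ≡ Σ r_i×M_i×(M_i⁻¹ mod m_i) = 12×533×3 + 16×221×18 + 3×697×5 = 19188 + 63648 + 10455 = 93291
93291 mod 9061 = 2681
x ≡ 2681 (mod 9061)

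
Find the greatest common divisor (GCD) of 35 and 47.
1

Using the Euclidean algorithm:
35 = 0 × 47 + 35
47 = 1 × 35 + 12
35 = 2 × 12 + 11
12 = 1 × 11 + 1
11 = 11 × 1 + 0

GCD(35, 47) = 1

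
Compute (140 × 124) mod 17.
3

(140 × 124) = 17360
17360 mod 17 = 3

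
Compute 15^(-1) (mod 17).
8

Using Extended Euclidean Algorithm:
gcd(15, 17) = 1
Bezout coefficients: 15 × 8 + 17 × -7 = 1
So 15 × 8 ≡ 1 (mod 17)
The inverse is 8 mod 17 = 8
Verification: 15 × 8 = 120 = 7 × 17 + 1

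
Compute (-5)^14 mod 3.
Using Fermat: (-5)^{2} ≡ 1 (mod 3). 14 ≡ 0 (mod 2). So (-5)^{14} ≡ (-5)^{0} ≡ 1 (mod 3)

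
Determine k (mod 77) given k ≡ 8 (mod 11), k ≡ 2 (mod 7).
30

Using the Chinese Remainder Theorem:
M = product of moduli = 77
For equation 1: M_1 = 7, 7 ≡ 7 (mod 11), inverse of 7 mod 11 is 8 (check: 7 × 8 = 56 ≡ 1 (mod 11))
For equation 2: M_2 = 11, 11 ≡ 4 (mod 7), inverse of 11 mod 7 is 2 (check: 4 × 2 = 8 ≡ 1 (mod 7))
Combine: k ≡ Σ r_i×M_i×(M_i⁻¹ mod m_i) = 8×7×8 + 2×11×2 = 448 + 44 = 492
492 mod 77 = 30
k ≡ 30 (mod 77)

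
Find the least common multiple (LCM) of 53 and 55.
2915

First find GCD(53, 55) using the Euclidean algorithm:
53 = 0 × 55 + 53
55 = 1 × 53 + 2
53 = 26 × 2 + 1
2 = 2 × 1 + 0
GCD(53, 55) = 1

LCM formula: LCM(a, b) = (a × b) / GCD(a, b)
LCM(53, 55) = (53 × 55) / 1
LCM(53, 55) = 2915 / 1
LCM(53, 55) = 2915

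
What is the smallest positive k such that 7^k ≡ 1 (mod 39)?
Powers of 7 mod 39: 7^1≡7, 7^2≡10, 7^3≡31, 7^4≡22, 7^5≡37, 7^6≡25, 7^7≡19, 7^8≡16, 7^9≡34, 7^10≡4, 7^11≡28, 7^12≡1. Order = 12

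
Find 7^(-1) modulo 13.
2

Using Extended Euclidean Algorithm:
gcd(7, 13) = 1
Bezout coefficients: 7 × 2 + 13 × -1 = 1
So 7 × 2 ≡ 1 (mod 13)
The inverse is 2 mod 13 = 2
Verification: 7 × 2 = 14 = 1 × 13 + 1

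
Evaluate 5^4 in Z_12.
4 = 4 (binary 100). Repeated squaring mod 12: 5^1 ≡ 5; 5^2 ≡ 5² = 25 ≡ 1; 5^4 ≡ 1² = 1 ≡ 1. So 5^4 ≡ 1 (mod 12).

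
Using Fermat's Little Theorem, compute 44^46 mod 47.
By Fermat's Little Theorem, 44^{46} ≡ 1 (mod 47) since 47 is prime and gcd(44, 47) = 1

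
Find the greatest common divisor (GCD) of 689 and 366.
1

Using the Euclidean algorithm:
689 = 1 × 366 + 323
366 = 1 × 323 + 43
323 = 7 × 43 + 22
43 = 1 × 22 + 21
22 = 1 × 21 + 1
21 = 21 × 1 + 0

GCD(689, 366) = 1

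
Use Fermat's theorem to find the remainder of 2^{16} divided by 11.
9

By Fermat's Little Theorem, a^(p-1) ≡ 1 (mod p) for prime p and gcd(a, p) = 1
Here p = 11, so 2^10 ≡ 1 (mod 11)
We can reduce the exponent: 16 mod 10 = 6
So 2^16 ≡ 2^6 (mod 11)
Computing: 2^6 mod 11 = 9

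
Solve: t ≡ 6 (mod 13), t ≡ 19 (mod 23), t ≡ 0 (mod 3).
M = 13 × 23 × 3 = 897. M₁ = 69, y₁ ≡ 10 (mod 13). M₂ = 39, y₂ ≡ 13 (mod 23). M₃ = 299, y₃ ≡ 2 (mod 3). t = 6×69×10 + 19×39×13 + 0×299×2 ≡ 318 (mod 897)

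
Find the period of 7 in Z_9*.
Powers of 7 mod 9: 7^1≡7, 7^2≡4, 7^3≡1. Order = 3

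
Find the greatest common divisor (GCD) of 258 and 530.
2

Using the Euclidean algorithm:
258 = 0 × 530 + 258
530 = 2 × 258 + 14
258 = 18 × 14 + 6
14 = 2 × 6 + 2
6 = 3 × 2 + 0

GCD(258, 530) = 2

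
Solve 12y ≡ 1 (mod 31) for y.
13

Using Extended Euclidean Algorithm:
gcd(12, 31) = 1
Bezout coefficients: 12 × 13 + 31 × -5 = 1
So 12 × 13 ≡ 1 (mod 31)
The inverse is 13 mod 31 = 13
Verification: 12 × 13 = 156 = 5 × 31 + 1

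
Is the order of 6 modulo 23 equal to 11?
Yes, ord_23(6) = 11.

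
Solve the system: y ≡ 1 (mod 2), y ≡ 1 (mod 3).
M = 2 × 3 = 6. M₁ = 3, y₁ ≡ 1 (mod 2). M₂ = 2, y₂ ≡ 2 (mod 3). y = 1×3×1 + 1×2×2 ≡ 1 (mod 6)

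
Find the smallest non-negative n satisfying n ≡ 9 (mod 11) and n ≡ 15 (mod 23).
M = 11 × 23 = 253. M₁ = 23, y₁ ≡ 1 (mod 11). M₂ = 11, y₂ ≡ 21 (mod 23). n = 9×23×1 + 15×11×21 ≡ 130 (mod 253)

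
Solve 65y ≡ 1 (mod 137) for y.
65^(-1) ≡ 78 (mod 137). Verification: 65 × 78 = 5070 ≡ 1 (mod 137)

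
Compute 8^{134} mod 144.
64

Using successive squaring:
Binary expansion of 134: 10000110
Powers of 8 mod 144 (each is the square of the previous):
  8^1 ≡ 8 (mod 144)
  8^2 ≡ 8² = 64 ≡ 64 (mod 144)
  8^4 ≡ 64² = 4096 ≡ 64 (mod 144)
  8^8 ≡ 64² = 4096 ≡ 64 (mod 144)
  8^16 ≡ 64² = 4096 ≡ 64 (mod 144)
  8^32 ≡ 64² = 4096 ≡ 64 (mod 144)
  8^64 ≡ 64² = 4096 ≡ 64 (mod 144)
  8^128 ≡ 64² = 4096 ≡ 64 (mod 144)
134 = 128 + 4 + 2, so 8^134 = 8^128 × 8^4 × 8^2 ≡ 64 × 64 × 64 (mod 144)
Multiplying step by step:
  64 × 64 = 4096 ≡ 64 (mod 144)
  64 × 64 = 4096 ≡ 64 (mod 144)
Result: 8^134 ≡ 64 (mod 144)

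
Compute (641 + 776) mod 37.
11

(641 + 776) = 1417
1417 mod 37 = 11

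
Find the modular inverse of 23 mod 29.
23^(-1) ≡ 24 (mod 29). Verification: 23 × 24 = 552 ≡ 1 (mod 29)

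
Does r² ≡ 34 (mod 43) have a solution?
By Euler's criterion: 34^{21} ≡ 42 (mod 43). Since this equals -1 (≡ 42), 34 is not a QR.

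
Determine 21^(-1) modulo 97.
21^(-1) ≡ 37 (mod 97). Verification: 21 × 37 = 777 ≡ 1 (mod 97)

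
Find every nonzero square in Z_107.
QRs mod 107: {1, 3, 4, 9, 10, 11, 12, 13, 14, 16, 19, 23, 25, 27, 29, 30, 33, 34, 35, 36, 37, 39, 40, 41, 42, 44, 47, 48, 49, 52, 53, 56, 57, 61, 62, 64, 69, 75, 76, 79, 81, 83, 85, 86, 87, 89, 90, 92, 99, 100, 101, 102, 105}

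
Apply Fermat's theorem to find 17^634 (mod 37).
By Fermat: 17^{36} ≡ 1 (mod 37). 634 ≡ 22 (mod 36). So 17^{634} ≡ 17^{22} ≡ 25 (mod 37)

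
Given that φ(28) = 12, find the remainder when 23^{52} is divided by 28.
By Euler: 23^{12} ≡ 1 (mod 28) since gcd(23, 28) = 1. 52 = 4×12 + 4. So 23^{52} ≡ 23^{4} ≡ 9 (mod 28)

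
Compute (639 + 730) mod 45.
19

(639 + 730) = 1369
1369 mod 45 = 19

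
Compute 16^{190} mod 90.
16

Using successive squaring:
Binary expansion of 190: 10111110
Powers of 16 mod 90 (each is the square of the previous):
  16^1 ≡ 16 (mod 90)
  16^2 ≡ 16² = 256 ≡ 76 (mod 90)
  16^4 ≡ 76² = 5776 ≡ 16 (mod 90)
  16^8 ≡ 16² = 256 ≡ 76 (mod 90)
  16^16 ≡ 76² = 5776 ≡ 16 (mod 90)
  16^32 ≡ 16² = 256 ≡ 76 (mod 90)
  16^64 ≡ 76² = 5776 ≡ 16 (mod 90)
  16^128 ≡ 16² = 256 ≡ 76 (mod 90)
190 = 128 + 32 + 16 + 8 + 4 + 2, so 16^190 = 16^128 × 16^32 × 16^16 × 16^8 × 16^4 × 16^2 ≡ 76 × 76 × 16 × 76 × 16 × 76 (mod 90)
Multiplying step by step:
  76 × 76 = 5776 ≡ 16 (mod 90)
  16 × 16 = 256 ≡ 76 (mod 90)
  76 × 76 = 5776 ≡ 16 (mod 90)
  16 × 16 = 256 ≡ 76 (mod 90)
  76 × 76 = 5776 ≡ 16 (mod 90)
Result: 16^190 ≡ 16 (mod 90)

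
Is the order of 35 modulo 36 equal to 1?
No, the actual order is 2, not 1.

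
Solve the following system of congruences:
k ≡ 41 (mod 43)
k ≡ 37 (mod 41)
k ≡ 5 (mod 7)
10533

Using the Chinese Remainder Theorem:
M = product of moduli = 12341
For equation 1: M_1 = 287, 287 ≡ 29 (mod 43), inverse of 287 mod 43 is 3 (check: 29 × 3 = 87 ≡ 1 (mod 43))
For equation 2: M_2 = 301, 301 ≡ 14 (mod 41), inverse of 301 mod 41 is 3 (check: 14 × 3 = 42 ≡ 1 (mod 41))
For equation 3: M_3 = 1763, 1763 ≡ 6 (mod 7), inverse of 1763 mod 7 is 6 (check: 6 × 6 = 36 ≡ 1 (mod 7))
Combine: k ≡ Σ r_i×M_i×(M_i⁻¹ mod m_i) = 41×287×3 + 37×301×3 + 5×1763×6 = 35301 + 33411 + 52890 = 121602
121602 mod 12341 = 10533
k ≡ 10533 (mod 12341)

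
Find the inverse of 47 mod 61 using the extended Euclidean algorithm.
Extended GCD: 47(13) + 61(-10) = 1. So 47^(-1) ≡ 13 ≡ 13 (mod 61). Verify: 47 × 13 = 611 ≡ 1 (mod 61)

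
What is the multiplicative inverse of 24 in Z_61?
28

Using Extended Euclidean Algorithm:
gcd(24, 61) = 1
Bezout coefficients: 24 × 28 + 61 × -11 = 1
So 24 × 28 ≡ 1 (mod 61)
The inverse is 28 mod 61 = 28
Verification: 24 × 28 = 672 = 11 × 61 + 1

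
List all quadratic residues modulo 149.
QRs mod 149: {1, 4, 5, 6, 7, 9, 16, 17, 19, 20, 22, 24, 25, 26, 28, 29, 30, 31, 33, 35, 36, 37, 39, 42, 45, 46, 47, 49, 53, 54, 61, 63, 64, 67, 68, 69, 73, 76, 80, 81, 82, 85, 86, 88, 95, 96, 100, 102, 103, 104, 107, 110, 112, 113, 114, 116, 118, 119, 120, 121, 123, 124, 125, 127, 129, 130, 132, 133, 140, 142, 143, 144, 145, 148}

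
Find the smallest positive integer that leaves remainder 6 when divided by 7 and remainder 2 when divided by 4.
M = 7 × 4 = 28. M₁ = 4, y₁ ≡ 2 (mod 7). M₂ = 7, y₂ ≡ 3 (mod 4). x = 6×4×2 + 2×7×3 ≡ 6 (mod 28). The smallest positive such number is 6.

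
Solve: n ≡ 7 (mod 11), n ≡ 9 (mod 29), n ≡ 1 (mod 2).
M = 11 × 29 × 2 = 638. M₁ = 58, y₁ ≡ 4 (mod 11). M₂ = 22, y₂ ≡ 4 (mod 29). M₃ = 319, y₃ ≡ 1 (mod 2). n = 7×58×4 + 9×22×4 + 1×319×1 ≡ 183 (mod 638)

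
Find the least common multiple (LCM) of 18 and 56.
504

First find GCD(18, 56) using the Euclidean algorithm:
18 = 0 × 56 + 18
56 = 3 × 18 + 2
18 = 9 × 2 + 0
GCD(18, 56) = 2

LCM formula: LCM(a, b) = (a × b) / GCD(a, b)
LCM(18, 56) = (18 × 56) / 2
LCM(18, 56) = 1008 / 2
LCM(18, 56) = 504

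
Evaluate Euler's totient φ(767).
696

Prime factorization: 767 = 13 × 59
Using the formula φ(n) = n × Π(1 - 1/p) for each prime factor p:
φ(767) = 767 × (1 - 1/13) × (1 - 1/59)
φ(767) = 696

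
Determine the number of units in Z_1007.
936

Prime factorization: 1007 = 19 × 53
Using the formula φ(n) = n × Π(1 - 1/p) for each prime factor p:
φ(1007) = 1007 × (1 - 1/19) × (1 - 1/53)
φ(1007) = 936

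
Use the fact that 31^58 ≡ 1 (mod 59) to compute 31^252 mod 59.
By Fermat: 31^{58} ≡ 1 (mod 59). 252 = 4×58 + 20. So 31^{252} ≡ 31^{20} ≡ 12 (mod 59)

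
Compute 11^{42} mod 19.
1

Using successive squaring:
Binary expansion of 42: 101010
Powers of 11 mod 19 (each is the square of the previous):
  11^1 ≡ 11 (mod 19)
  11^2 ≡ 11² = 121 ≡ 7 (mod 19)
  11^4 ≡ 7² = 49 ≡ 11 (mod 19)
  11^8 ≡ 11² = 121 ≡ 7 (mod 19)
  11^16 ≡ 7² = 49 ≡ 11 (mod 19)
  11^32 ≡ 11² = 121 ≡ 7 (mod 19)
42 = 32 + 8 + 2, so 11^42 = 11^32 × 11^8 × 11^2 ≡ 7 × 7 × 7 (mod 19)
Multiplying step by step:
  7 × 7 = 49 ≡ 11 (mod 19)
  11 × 7 = 77 ≡ 1 (mod 19)
Result: 11^42 ≡ 1 (mod 19)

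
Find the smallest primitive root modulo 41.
p - 1 = 40 has prime divisors 2, 5. h is a primitive root mod 41 iff h^(40/q) ≢ 1 (mod 41) for each such q.
h = 2: 2^20 ≡ 1, 2^8 ≡ 10 (mod 41); 2^20 ≡ 1, so not a primitive root.
h = 3: 3^20 ≡ 40, 3^8 ≡ 1 (mod 41); 3^8 ≡ 1, so not a primitive root.
h = 4: 4^20 ≡ 1, 4^8 ≡ 18 (mod 41); 4^20 ≡ 1, so not a primitive root.
h = 5: 5^20 ≡ 1, 5^8 ≡ 18 (mod 41); 5^20 ≡ 1, so not a primitive root.
h = 6: 6^20 ≡ 40, 6^8 ≡ 10 (mod 41); none is 1, so 6 has order 40 and is a primitive root.
The smallest primitive root mod 41 is g = 6.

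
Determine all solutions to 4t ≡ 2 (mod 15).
8

Since gcd(4, 15) = 1 divides 2, a solution exists.
Multiply both sides by the inverse of 4 mod 15:
  4^(-1) mod 15 = 4
  x ≡ 4 × 2 ≡ 8 ≡ 8 (mod 15)
Verification: 4 × 8 = 32 = 2 × 15 + 2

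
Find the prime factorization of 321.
3 × 107

Divide by primes starting from smallest:
321 ÷ 3 = 107
107 ÷ 107 = 1

321 = 3 × 107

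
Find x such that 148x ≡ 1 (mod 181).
148^(-1) ≡ 170 (mod 181). Verification: 148 × 170 = 25160 ≡ 1 (mod 181)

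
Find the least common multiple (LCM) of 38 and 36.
684

First find GCD(38, 36) using the Euclidean algorithm:
38 = 1 × 36 + 2
36 = 18 × 2 + 0
GCD(38, 36) = 2

LCM formula: LCM(a, b) = (a × b) / GCD(a, b)
LCM(38, 36) = (38 × 36) / 2
LCM(38, 36) = 1368 / 2
LCM(38, 36) = 684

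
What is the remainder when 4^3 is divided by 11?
3 = 2 + 1 (binary 11). Repeated squaring mod 11: 4^1 ≡ 4; 4^2 ≡ 4² = 16 ≡ 5. Multiply: 4^3 = 4^2 × 4^1 ≡ 5 × 4 (mod 11): 5 × 4 = 20 ≡ 9. So 4^3 ≡ 9 (mod 11).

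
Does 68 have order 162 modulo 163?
p - 1 = 162 has prime divisors 2, 3. Check 68^(162/q) mod 163 for each: 68^(162/2) = 68^81 ≡ 162, 68^(162/3) = 68^54 ≡ 58 (mod 163). None of these is 1, so 68 has order 162 = φ(163), so it is a primitive root mod 163.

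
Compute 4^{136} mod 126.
4

Using successive squaring:
Binary expansion of 136: 10001000
Powers of 4 mod 126 (each is the square of the previous):
  4^1 ≡ 4 (mod 126)
  4^2 ≡ 4² = 16 ≡ 16 (mod 126)
  4^4 ≡ 16² = 256 ≡ 4 (mod 126)
  4^8 ≡ 4² = 16 ≡ 16 (mod 126)
  4^16 ≡ 16² = 256 ≡ 4 (mod 126)
  4^32 ≡ 4² = 16 ≡ 16 (mod 126)
  4^64 ≡ 16² = 256 ≡ 4 (mod 126)
  4^128 ≡ 4² = 16 ≡ 16 (mod 126)
136 = 128 + 8, so 4^136 = 4^128 × 4^8 ≡ 16 × 16 (mod 126)
Multiplying step by step:
  16 × 16 = 256 ≡ 4 (mod 126)
Result: 4^136 ≡ 4 (mod 126)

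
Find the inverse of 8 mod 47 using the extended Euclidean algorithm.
Extended GCD: 8(6) + 47(-1) = 1. So 8^(-1) ≡ 6 ≡ 6 (mod 47). Verify: 8 × 6 = 48 ≡ 1 (mod 47)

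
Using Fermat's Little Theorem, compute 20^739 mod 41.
By Fermat: 20^{40} ≡ 1 (mod 41). 739 ≡ 19 (mod 40). So 20^{739} ≡ 20^{19} ≡ 39 (mod 41)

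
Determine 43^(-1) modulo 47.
43^(-1) ≡ 35 (mod 47). Verification: 43 × 35 = 1505 ≡ 1 (mod 47)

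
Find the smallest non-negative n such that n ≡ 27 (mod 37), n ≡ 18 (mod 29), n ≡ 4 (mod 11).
6021

Using the Chinese Remainder Theorem:
M = product of moduli = 11803
For equation 1: M_1 = 319, 319 ≡ 23 (mod 37), inverse of 319 mod 37 is 29 (check: 23 × 29 = 667 ≡ 1 (mod 37))
For equation 2: M_2 = 407, 407 ≡ 1 (mod 29), inverse of 407 mod 29 is 1 (check: 1 × 1 = 1 ≡ 1 (mod 29))
For equation 3: M_3 = 1073, 1073 ≡ 6 (mod 11), inverse of 1073 mod 11 is 2 (check: 6 × 2 = 12 ≡ 1 (mod 11))
Combine: n ≡ Σ r_i×M_i×(M_i⁻¹ mod m_i) = 27×319×29 + 18×407×1 + 4×1073×2 = 249777 + 7326 + 8584 = 265687
265687 mod 11803 = 6021
n ≡ 6021 (mod 11803)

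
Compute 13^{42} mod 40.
9

Using successive squaring:
Binary expansion of 42: 101010
Powers of 13 mod 40 (each is the square of the previous):
  13^1 ≡ 13 (mod 40)
  13^2 ≡ 13² = 169 ≡ 9 (mod 40)
  13^4 ≡ 9² = 81 ≡ 1 (mod 40)
  13^8 ≡ 1² = 1 ≡ 1 (mod 40)
  13^16 ≡ 1² = 1 ≡ 1 (mod 40)
  13^32 ≡ 1² = 1 ≡ 1 (mod 40)
42 = 32 + 8 + 2, so 13^42 = 13^32 × 13^8 × 13^2 ≡ 1 × 1 × 9 (mod 40)
Multiplying step by step:
  1 × 1 = 1 ≡ 1 (mod 40)
  1 × 9 = 9 ≡ 9 (mod 40)
Result: 13^42 ≡ 9 (mod 40)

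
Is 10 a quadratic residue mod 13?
By Euler's criterion: 10^{6} ≡ 1 (mod 13). Since this equals 1, 10 is a QR.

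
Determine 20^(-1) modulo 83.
20^(-1) ≡ 54 (mod 83). Verification: 20 × 54 = 1080 ≡ 1 (mod 83)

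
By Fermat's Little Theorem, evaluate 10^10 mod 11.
By Fermat's Little Theorem, 10^{10} ≡ 1 (mod 11) since 11 is prime and gcd(10, 11) = 1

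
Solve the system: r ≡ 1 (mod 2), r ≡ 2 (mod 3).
M = 2 × 3 = 6. M₁ = 3, y₁ ≡ 1 (mod 2). M₂ = 2, y₂ ≡ 2 (mod 3). r = 1×3×1 + 2×2×2 ≡ 5 (mod 6)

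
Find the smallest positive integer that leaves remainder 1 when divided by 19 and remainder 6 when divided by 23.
M = 19 × 23 = 437. M₁ = 23, y₁ ≡ 5 (mod 19). M₂ = 19, y₂ ≡ 17 (mod 23). n = 1×23×5 + 6×19×17 ≡ 305 (mod 437). The smallest positive such number is 305.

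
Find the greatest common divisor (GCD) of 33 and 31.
1

Using the Euclidean algorithm:
33 = 1 × 31 + 2
31 = 15 × 2 + 1
2 = 2 × 1 + 0

GCD(33, 31) = 1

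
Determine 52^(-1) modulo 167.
52^(-1) ≡ 106 (mod 167). Verification: 52 × 106 = 5512 ≡ 1 (mod 167)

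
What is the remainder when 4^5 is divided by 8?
5 = 4 + 1 (binary 101). Repeated squaring mod 8: 4^1 ≡ 4; 4^2 ≡ 4² = 16 ≡ 0; 4^4 ≡ 0² = 0 ≡ 0. Multiply: 4^5 = 4^4 × 4^1 ≡ 0 × 4 (mod 8): 0 × 4 = 0 ≡ 0. So 4^5 ≡ 0 (mod 8).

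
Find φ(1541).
1452

Prime factorization: 1541 = 23 × 67
Using the formula φ(n) = n × Π(1 - 1/p) for each prime factor p:
φ(1541) = 1541 × (1 - 1/23) × (1 - 1/67)
φ(1541) = 1452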